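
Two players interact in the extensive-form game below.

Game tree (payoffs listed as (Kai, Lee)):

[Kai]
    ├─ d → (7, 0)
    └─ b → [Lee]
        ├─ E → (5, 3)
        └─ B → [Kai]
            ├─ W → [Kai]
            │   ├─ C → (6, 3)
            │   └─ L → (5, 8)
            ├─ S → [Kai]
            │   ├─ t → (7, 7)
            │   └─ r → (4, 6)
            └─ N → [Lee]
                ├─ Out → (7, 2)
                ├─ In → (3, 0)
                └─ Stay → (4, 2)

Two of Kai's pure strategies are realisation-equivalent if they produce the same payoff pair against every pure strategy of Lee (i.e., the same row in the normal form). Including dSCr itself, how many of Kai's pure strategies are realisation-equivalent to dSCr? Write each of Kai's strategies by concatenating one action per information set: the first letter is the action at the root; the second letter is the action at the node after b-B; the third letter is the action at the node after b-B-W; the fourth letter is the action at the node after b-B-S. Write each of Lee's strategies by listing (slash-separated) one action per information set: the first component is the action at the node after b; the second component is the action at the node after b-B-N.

Row for dSCr (columns E/Out, E/In, E/Stay, B/Out, B/In, B/Stay): (7,0) (7,0) (7,0) (7,0) (7,0) (7,0).
Under dSCr, Kai's choice at the node after b-B and at the node after b-B-W and at the node after b-B-S can never be reached regardless of what Lee does, so varying those choices leaves every outcome unchanged.
Holding the reachable choices fixed and varying the unreachable ones freely already gives 3 × 2 × 2 = 12 equivalent strategies.
No other strategy reproduces this row, so those 12 are the full class: dWCt, dWCr, dWLt, dWLr, dSCt, dSCr, dSLt, dSLr, dNCt, dNCr, dNLt, dNLr.

12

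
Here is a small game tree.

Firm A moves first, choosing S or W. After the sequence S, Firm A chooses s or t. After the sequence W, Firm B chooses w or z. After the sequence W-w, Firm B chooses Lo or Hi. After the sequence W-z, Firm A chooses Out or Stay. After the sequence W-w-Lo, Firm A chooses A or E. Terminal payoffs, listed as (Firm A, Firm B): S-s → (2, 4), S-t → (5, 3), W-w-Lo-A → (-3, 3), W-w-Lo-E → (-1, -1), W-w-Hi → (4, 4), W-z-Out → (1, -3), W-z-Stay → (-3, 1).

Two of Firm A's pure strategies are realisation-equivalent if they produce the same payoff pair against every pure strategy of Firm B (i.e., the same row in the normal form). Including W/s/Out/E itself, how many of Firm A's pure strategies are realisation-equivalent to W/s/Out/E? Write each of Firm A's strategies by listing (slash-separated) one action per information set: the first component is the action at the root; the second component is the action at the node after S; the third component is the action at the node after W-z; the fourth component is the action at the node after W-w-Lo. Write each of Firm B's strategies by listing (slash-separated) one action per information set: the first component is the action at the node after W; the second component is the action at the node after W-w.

2

Row for W/s/Out/E (columns w/Lo, w/Hi, z/Lo, z/Hi): (-1,-1) (4,4) (1,-3) (1,-3).
Under W/s/Out/E, Firm A's choice at the node after S can never be reached regardless of what Firm B does, so varying those choices leaves every outcome unchanged.
Holding the reachable choices fixed and varying the unreachable one freely already gives 2 equivalent strategies.
No other strategy reproduces this row, so those 2 are the full class: W/s/Out/E, W/t/Out/E.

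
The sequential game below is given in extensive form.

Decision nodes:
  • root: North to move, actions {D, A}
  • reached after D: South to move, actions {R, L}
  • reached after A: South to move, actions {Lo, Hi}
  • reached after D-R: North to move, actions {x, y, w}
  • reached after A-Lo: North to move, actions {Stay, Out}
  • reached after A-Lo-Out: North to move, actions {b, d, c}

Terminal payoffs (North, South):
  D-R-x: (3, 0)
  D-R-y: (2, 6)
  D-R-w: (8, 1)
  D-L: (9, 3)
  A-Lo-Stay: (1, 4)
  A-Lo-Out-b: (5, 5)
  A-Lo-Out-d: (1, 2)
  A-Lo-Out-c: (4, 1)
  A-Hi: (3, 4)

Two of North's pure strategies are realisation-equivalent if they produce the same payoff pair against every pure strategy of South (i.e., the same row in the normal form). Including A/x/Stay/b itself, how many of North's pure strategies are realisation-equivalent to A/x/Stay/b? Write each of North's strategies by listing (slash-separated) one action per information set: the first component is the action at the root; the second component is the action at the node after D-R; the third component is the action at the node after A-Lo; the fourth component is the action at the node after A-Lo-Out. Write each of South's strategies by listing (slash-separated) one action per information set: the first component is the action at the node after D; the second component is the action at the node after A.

Row for A/x/Stay/b (columns R/Lo, R/Hi, L/Lo, L/Hi): (1,4) (3,4) (1,4) (3,4).
Under A/x/Stay/b, North's choice at the node after D-R and at the node after A-Lo-Out can never be reached regardless of what South does, so varying those choices leaves every outcome unchanged.
Holding the reachable choices fixed and varying the unreachable ones freely already gives 3 × 3 = 9 equivalent strategies.
No other strategy reproduces this row, so those 9 are the full class: A/x/Stay/b, A/x/Stay/d, A/x/Stay/c, A/y/Stay/b, A/y/Stay/d, A/y/Stay/c, A/w/Stay/b, A/w/Stay/d, A/w/Stay/c.

9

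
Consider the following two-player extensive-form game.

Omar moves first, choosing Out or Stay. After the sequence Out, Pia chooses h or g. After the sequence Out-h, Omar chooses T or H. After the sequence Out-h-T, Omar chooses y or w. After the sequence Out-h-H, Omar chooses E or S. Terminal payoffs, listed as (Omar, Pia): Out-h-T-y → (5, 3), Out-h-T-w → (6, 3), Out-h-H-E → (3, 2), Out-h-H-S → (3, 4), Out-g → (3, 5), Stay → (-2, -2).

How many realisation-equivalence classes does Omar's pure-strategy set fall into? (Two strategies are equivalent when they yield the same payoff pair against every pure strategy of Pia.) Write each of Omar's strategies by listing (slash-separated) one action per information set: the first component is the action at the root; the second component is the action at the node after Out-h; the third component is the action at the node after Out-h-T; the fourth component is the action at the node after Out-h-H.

Omar has 16 pure strategies: Out/T/y/E, Out/T/y/S, Out/T/w/E, Out/T/w/S, Out/H/y/E, Out/H/y/S, Out/H/w/E, Out/H/w/S, Stay/T/y/E, Stay/T/y/S, Stay/T/w/E, Stay/T/w/S, Stay/H/y/E, Stay/H/y/S, Stay/H/w/E, Stay/H/w/S. Columns: h, g.
{Out/T/y/E, Out/T/y/S} → row (5,3) (3,5)
{Out/T/w/E, Out/T/w/S} → row (6,3) (3,5)
{Out/H/y/E, Out/H/w/E} → row (3,2) (3,5)
{Out/H/y/S, Out/H/w/S} → row (3,4) (3,5)
{Stay/T/y/E, Stay/T/y/S, Stay/T/w/E, Stay/T/w/S, Stay/H/y/E, Stay/H/y/S, Stay/H/w/E, Stay/H/w/S} → row (-2,-2) (-2,-2)
That's 5 distinct rows out of 16 strategies.

5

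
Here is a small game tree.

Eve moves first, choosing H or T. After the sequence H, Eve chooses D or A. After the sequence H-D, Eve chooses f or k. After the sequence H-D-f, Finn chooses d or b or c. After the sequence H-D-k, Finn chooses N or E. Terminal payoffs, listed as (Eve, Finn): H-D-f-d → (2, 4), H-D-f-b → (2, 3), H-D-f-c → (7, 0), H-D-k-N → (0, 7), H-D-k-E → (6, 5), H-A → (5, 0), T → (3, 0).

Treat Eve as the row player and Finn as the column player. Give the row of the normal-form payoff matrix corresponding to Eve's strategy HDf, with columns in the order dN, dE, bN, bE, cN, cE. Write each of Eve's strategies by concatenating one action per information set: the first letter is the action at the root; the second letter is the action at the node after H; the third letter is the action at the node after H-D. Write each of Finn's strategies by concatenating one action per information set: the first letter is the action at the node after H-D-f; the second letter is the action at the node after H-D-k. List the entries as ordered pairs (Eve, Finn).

(2,4) (2,4) (2,3) (2,3) (7,0) (7,0)

vs dN: Eve plays H → Eve plays D at [H] → Eve plays f at [H-D] → Finn plays d at [H-D-f] → (2, 4)
vs dE: Eve plays H → Eve plays D at [H] → Eve plays f at [H-D] → Finn plays d at [H-D-f] → (2, 4)
vs bN: Eve plays H → Eve plays D at [H] → Eve plays f at [H-D] → Finn plays b at [H-D-f] → (2, 3)
vs bE: Eve plays H → Eve plays D at [H] → Eve plays f at [H-D] → Finn plays b at [H-D-f] → (2, 3)
vs cN: Eve plays H → Eve plays D at [H] → Eve plays f at [H-D] → Finn plays c at [H-D-f] → (7, 0)
vs cE: Eve plays H → Eve plays D at [H] → Eve plays f at [H-D] → Finn plays c at [H-D-f] → (7, 0)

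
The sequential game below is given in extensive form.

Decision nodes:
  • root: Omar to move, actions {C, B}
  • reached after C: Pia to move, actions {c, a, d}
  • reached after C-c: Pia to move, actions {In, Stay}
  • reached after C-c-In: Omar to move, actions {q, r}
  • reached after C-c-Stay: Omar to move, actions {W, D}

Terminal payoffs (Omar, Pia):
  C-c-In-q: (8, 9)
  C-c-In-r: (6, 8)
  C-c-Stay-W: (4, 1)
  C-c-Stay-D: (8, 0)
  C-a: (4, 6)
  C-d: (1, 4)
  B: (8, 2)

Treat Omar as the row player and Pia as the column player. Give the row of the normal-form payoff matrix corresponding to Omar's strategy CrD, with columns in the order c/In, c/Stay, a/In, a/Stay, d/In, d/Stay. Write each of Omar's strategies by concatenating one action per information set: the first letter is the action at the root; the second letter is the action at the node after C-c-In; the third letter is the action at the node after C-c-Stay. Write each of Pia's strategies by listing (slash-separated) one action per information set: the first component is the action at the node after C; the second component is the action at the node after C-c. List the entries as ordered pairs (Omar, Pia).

(6,8) (8,0) (4,6) (4,6) (1,4) (1,4)

vs c/In: Omar plays C → Pia plays c at [C] → Pia plays In at [C-c] → Omar plays r at [C-c-In] → (6, 8)
vs c/Stay: Omar plays C → Pia plays c at [C] → Pia plays Stay at [C-c] → Omar plays D at [C-c-Stay] → (8, 0)
vs a/In: Omar plays C → Pia plays a at [C] → (4, 6)
vs a/Stay: Omar plays C → Pia plays a at [C] → (4, 6)
vs d/In: Omar plays C → Pia plays d at [C] → (1, 4)
vs d/Stay: Omar plays C → Pia plays d at [C] → (1, 4)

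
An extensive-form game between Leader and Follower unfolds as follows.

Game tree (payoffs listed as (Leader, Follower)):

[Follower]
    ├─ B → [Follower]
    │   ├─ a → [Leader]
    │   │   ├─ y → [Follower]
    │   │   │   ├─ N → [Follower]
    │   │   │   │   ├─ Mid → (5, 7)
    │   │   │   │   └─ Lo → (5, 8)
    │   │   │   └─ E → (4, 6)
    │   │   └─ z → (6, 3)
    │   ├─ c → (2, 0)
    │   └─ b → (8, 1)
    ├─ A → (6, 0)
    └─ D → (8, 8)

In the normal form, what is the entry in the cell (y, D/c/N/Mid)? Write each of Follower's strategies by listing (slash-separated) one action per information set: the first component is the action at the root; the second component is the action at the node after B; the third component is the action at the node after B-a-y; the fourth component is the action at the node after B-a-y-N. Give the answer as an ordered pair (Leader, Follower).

Trace the play path from the root:
  Follower plays D
→ terminal payoff (8, 8).
(Leader's choice at the node after B-a is never reached on this path, so it doesn't affect the outcome.)

(8, 8)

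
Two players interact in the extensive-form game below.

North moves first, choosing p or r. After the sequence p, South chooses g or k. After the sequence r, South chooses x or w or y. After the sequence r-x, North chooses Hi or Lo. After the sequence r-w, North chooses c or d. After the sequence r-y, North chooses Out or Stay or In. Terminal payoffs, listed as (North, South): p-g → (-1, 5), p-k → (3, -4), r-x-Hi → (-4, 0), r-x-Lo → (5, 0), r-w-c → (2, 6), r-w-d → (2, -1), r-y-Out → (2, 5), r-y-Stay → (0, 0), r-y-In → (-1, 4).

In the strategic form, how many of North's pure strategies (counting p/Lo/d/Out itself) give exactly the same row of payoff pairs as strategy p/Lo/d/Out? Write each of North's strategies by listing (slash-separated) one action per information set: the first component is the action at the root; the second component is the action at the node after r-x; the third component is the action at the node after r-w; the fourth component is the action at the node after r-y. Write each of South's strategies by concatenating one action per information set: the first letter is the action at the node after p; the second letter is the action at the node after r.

12

Row for p/Lo/d/Out (columns gx, gw, gy, kx, kw, ky): (-1,5) (-1,5) (-1,5) (3,-4) (3,-4) (3,-4).
Under p/Lo/d/Out, North's choice at the node after r-x and at the node after r-w and at the node after r-y can never be reached regardless of what South does, so varying those choices leaves every outcome unchanged.
Holding the reachable choices fixed and varying the unreachable ones freely already gives 2 × 2 × 3 = 12 equivalent strategies.
No other strategy reproduces this row, so those 12 are the full class: p/Hi/c/Out, p/Hi/c/Stay, p/Hi/c/In, p/Hi/d/Out, p/Hi/d/Stay, p/Hi/d/In, p/Lo/c/Out, p/Lo/c/Stay, p/Lo/c/In, p/Lo/d/Out, p/Lo/d/Stay, p/Lo/d/In.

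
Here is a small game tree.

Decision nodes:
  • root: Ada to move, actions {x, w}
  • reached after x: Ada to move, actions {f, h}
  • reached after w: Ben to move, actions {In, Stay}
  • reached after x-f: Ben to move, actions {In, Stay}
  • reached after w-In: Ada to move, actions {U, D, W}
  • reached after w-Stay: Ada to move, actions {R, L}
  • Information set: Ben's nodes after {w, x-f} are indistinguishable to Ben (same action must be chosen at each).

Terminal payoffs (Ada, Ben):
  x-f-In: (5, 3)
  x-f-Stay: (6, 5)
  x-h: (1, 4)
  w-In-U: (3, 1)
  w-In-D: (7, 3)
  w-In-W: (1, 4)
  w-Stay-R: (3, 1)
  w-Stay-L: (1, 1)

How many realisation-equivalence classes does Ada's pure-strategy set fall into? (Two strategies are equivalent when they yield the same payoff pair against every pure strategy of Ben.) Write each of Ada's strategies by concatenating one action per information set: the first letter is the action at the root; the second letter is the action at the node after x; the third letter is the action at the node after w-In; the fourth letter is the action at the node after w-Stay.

Ada has 24 pure strategies: xfUR, xfUL, xfDR, xfDL, xfWR, xfWL, xhUR, xhUL, xhDR, xhDL, xhWR, xhWL, wfUR, wfUL, wfDR, wfDL, wfWR, wfWL, whUR, whUL, whDR, whDL, whWR, whWL. Columns: In, Stay.
{xfUR, xfUL, xfDR, xfDL, xfWR, xfWL} → row (5,3) (6,5)
{xhUR, xhUL, xhDR, xhDL, xhWR, xhWL} → row (1,4) (1,4)
{wfUR, whUR} → row (3,1) (3,1)
{wfUL, whUL} → row (3,1) (1,1)
{wfDR, whDR} → row (7,3) (3,1)
{wfDL, whDL} → row (7,3) (1,1)
{wfWR, whWR} → row (1,4) (3,1)
{wfWL, whWL} → row (1,4) (1,1)
That's 8 distinct rows out of 24 strategies.

8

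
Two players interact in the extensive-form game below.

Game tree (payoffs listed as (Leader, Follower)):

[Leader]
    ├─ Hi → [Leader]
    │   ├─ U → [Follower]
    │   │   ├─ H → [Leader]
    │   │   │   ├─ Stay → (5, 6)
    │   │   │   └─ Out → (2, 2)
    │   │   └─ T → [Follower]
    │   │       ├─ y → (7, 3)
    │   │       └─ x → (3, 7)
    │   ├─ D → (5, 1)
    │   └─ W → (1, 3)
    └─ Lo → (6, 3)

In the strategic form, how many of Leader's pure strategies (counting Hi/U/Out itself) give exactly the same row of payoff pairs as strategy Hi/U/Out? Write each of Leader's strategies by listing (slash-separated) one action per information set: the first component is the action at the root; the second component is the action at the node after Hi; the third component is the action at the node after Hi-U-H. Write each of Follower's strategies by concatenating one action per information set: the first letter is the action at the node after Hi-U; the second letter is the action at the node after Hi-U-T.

1

Row for Hi/U/Out (columns Hy, Hx, Ty, Tx): (2,2) (2,2) (7,3) (3,7).
Every one of Leader's information sets is on the play path for some reply by Follower when Leader follows Hi/U/Out.
Changing the action at any of them therefore changes at least one column, so only Hi/U/Out itself gives this row.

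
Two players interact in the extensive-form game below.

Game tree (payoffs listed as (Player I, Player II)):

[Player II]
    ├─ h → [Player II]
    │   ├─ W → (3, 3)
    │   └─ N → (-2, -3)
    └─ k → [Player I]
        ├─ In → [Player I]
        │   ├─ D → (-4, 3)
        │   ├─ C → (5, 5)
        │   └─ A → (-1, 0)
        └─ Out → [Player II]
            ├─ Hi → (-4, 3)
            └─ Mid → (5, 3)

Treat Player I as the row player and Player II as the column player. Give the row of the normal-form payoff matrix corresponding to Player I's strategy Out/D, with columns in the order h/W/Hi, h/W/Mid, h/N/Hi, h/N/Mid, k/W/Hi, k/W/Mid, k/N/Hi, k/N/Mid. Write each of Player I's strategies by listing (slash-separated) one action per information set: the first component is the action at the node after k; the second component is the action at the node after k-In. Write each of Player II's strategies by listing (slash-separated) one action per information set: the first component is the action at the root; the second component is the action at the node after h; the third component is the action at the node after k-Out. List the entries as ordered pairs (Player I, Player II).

(3,3) (3,3) (-2,-3) (-2,-3) (-4,3) (5,3) (-4,3) (5,3)

vs h/W/Hi: Player II plays h → Player II plays W at [h] → (3, 3)
vs h/W/Mid: Player II plays h → Player II plays W at [h] → (3, 3)
vs h/N/Hi: Player II plays h → Player II plays N at [h] → (-2, -3)
vs h/N/Mid: Player II plays h → Player II plays N at [h] → (-2, -3)
vs k/W/Hi: Player II plays k → Player I plays Out at [k] → Player II plays Hi at [k-Out] → (-4, 3)
vs k/W/Mid: Player II plays k → Player I plays Out at [k] → Player II plays Mid at [k-Out] → (5, 3)
vs k/N/Hi: Player II plays k → Player I plays Out at [k] → Player II plays Hi at [k-Out] → (-4, 3)
vs k/N/Mid: Player II plays k → Player I plays Out at [k] → Player II plays Mid at [k-Out] → (5, 3)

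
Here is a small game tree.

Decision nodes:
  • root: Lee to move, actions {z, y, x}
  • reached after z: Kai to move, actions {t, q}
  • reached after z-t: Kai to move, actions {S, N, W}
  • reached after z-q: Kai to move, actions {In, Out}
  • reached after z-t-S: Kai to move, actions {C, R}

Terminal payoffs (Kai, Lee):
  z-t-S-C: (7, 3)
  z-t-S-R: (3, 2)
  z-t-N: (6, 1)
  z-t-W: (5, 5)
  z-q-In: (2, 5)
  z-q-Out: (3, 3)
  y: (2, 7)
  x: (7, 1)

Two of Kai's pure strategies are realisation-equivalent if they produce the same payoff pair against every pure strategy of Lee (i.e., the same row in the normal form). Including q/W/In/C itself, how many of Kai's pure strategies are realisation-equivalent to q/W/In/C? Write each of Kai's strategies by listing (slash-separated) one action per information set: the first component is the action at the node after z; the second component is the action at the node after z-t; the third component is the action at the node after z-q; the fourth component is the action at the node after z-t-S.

6

Row for q/W/In/C (columns z, y, x): (2,5) (2,7) (7,1).
Under q/W/In/C, Kai's choice at the node after z-t and at the node after z-t-S can never be reached regardless of what Lee does, so varying those choices leaves every outcome unchanged.
Holding the reachable choices fixed and varying the unreachable ones freely already gives 3 × 2 = 6 equivalent strategies.
No other strategy reproduces this row, so those 6 are the full class: q/S/In/C, q/S/In/R, q/N/In/C, q/N/In/R, q/W/In/C, q/W/In/R.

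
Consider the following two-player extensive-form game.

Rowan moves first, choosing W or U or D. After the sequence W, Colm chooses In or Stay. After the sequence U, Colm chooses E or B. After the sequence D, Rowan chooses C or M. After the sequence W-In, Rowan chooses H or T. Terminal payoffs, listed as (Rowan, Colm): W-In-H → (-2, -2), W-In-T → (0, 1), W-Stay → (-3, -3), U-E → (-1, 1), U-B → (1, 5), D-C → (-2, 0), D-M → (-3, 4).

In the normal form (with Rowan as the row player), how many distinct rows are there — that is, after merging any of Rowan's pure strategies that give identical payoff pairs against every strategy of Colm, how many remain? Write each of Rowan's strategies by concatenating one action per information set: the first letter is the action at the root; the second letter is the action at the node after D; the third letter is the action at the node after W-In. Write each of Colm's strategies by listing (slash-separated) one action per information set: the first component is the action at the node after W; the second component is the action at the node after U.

Rowan has 12 pure strategies: WCH, WCT, WMH, WMT, UCH, UCT, UMH, UMT, DCH, DCT, DMH, DMT. Columns: In/E, In/B, Stay/E, Stay/B.
{WCH, WMH} → row (-2,-2) (-2,-2) (-3,-3) (-3,-3)
{WCT, WMT} → row (0,1) (0,1) (-3,-3) (-3,-3)
{UCH, UCT, UMH, UMT} → row (-1,1) (1,5) (-1,1) (1,5)
{DCH, DCT} → row (-2,0) (-2,0) (-2,0) (-2,0)
{DMH, DMT} → row (-3,4) (-3,4) (-3,4) (-3,4)
That's 5 distinct rows out of 12 strategies.

5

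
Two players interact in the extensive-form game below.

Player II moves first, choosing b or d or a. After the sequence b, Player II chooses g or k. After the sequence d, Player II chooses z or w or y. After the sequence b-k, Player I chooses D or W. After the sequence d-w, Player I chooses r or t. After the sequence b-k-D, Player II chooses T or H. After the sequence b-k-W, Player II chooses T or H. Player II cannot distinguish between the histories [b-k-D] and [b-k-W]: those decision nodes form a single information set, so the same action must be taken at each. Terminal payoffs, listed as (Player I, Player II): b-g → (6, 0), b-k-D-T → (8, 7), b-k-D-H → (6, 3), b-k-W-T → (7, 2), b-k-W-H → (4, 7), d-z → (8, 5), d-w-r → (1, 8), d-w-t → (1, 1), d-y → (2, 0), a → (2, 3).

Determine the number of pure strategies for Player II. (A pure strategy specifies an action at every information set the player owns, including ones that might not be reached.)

36

Player II owns the root with actions {b, d, a} — three choices.
Player II owns the node after b with actions {g, k} — two choices.
Player II owns the node after d with actions {z, w, y} — three choices.
Player II owns the information set {b-k-D, b-k-W} with actions {T, H} — two choices.
A pure strategy fixes one action at each information set independently, so the count is the product 3 × 2 × 3 × 2 = 36.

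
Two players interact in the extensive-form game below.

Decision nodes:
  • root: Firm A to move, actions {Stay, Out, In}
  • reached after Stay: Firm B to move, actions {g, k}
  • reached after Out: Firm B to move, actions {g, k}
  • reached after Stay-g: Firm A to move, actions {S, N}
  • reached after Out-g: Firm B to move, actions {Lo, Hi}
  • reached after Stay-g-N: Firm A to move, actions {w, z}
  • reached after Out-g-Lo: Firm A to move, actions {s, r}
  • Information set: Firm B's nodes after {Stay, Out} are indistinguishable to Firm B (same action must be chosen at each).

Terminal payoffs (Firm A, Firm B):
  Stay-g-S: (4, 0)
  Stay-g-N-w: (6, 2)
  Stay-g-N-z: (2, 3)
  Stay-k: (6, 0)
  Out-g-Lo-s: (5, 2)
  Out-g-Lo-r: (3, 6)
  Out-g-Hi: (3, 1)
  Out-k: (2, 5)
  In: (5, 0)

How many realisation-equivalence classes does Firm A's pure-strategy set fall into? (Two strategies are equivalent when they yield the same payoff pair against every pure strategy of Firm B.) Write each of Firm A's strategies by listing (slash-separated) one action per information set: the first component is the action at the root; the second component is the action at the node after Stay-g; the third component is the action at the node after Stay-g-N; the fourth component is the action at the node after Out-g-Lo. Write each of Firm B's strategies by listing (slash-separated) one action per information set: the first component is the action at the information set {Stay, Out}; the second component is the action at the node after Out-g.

6

Firm A has 24 pure strategies: Stay/S/w/s, Stay/S/w/r, Stay/S/z/s, Stay/S/z/r, Stay/N/w/s, Stay/N/w/r, Stay/N/z/s, Stay/N/z/r, Out/S/w/s, Out/S/w/r, Out/S/z/s, Out/S/z/r, Out/N/w/s, Out/N/w/r, Out/N/z/s, Out/N/z/r, In/S/w/s, In/S/w/r, In/S/z/s, In/S/z/r, In/N/w/s, In/N/w/r, In/N/z/s, In/N/z/r. Columns: g/Lo, g/Hi, k/Lo, k/Hi.
{Stay/S/w/s, Stay/S/w/r, Stay/S/z/s, Stay/S/z/r} → row (4,0) (4,0) (6,0) (6,0)
{Stay/N/w/s, Stay/N/w/r} → row (6,2) (6,2) (6,0) (6,0)
{Stay/N/z/s, Stay/N/z/r} → row (2,3) (2,3) (6,0) (6,0)
{Out/S/w/s, Out/S/z/s, Out/N/w/s, Out/N/z/s} → row (5,2) (3,1) (2,5) (2,5)
{Out/S/w/r, Out/S/z/r, Out/N/w/r, Out/N/z/r} → row (3,6) (3,1) (2,5) (2,5)
{In/S/w/s, In/S/w/r, In/S/z/s, In/S/z/r, In/N/w/s, In/N/w/r, In/N/z/s, In/N/z/r} → row (5,0) (5,0) (5,0) (5,0)
That's 6 distinct rows out of 24 strategies.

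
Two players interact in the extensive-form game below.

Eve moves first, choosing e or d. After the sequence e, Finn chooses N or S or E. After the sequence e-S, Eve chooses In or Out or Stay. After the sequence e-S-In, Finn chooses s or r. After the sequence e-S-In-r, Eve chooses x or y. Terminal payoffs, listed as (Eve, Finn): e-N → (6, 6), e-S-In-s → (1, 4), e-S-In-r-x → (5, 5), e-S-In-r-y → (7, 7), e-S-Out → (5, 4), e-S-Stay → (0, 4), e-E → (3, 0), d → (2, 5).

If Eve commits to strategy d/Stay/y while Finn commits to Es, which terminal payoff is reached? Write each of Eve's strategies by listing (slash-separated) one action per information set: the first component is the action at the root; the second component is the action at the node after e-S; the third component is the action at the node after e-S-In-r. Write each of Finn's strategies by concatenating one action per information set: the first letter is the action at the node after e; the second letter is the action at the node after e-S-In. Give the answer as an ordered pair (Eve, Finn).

(2, 5)

Trace the play path from the root:
  Eve plays d
→ terminal payoff (2, 5).
(Eve's choice at the node after e-S is never reached on this path, so it doesn't affect the outcome.)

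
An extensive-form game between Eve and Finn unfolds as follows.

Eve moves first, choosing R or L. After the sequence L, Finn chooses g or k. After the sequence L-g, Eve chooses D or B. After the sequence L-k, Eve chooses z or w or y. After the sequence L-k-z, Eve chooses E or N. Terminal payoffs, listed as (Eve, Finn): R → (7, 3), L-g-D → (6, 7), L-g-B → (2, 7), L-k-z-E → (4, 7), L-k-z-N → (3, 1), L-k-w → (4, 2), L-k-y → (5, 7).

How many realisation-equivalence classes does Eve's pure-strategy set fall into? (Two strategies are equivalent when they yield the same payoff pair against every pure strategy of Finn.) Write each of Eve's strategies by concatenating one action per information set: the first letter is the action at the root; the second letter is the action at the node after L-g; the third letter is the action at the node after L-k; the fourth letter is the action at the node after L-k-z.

9

Eve has 24 pure strategies: RDzE, RDzN, RDwE, RDwN, RDyE, RDyN, RBzE, RBzN, RBwE, RBwN, RByE, RByN, LDzE, LDzN, LDwE, LDwN, LDyE, LDyN, LBzE, LBzN, LBwE, LBwN, LByE, LByN. Columns: g, k.
{RDzE, RDzN, RDwE, RDwN, RDyE, RDyN, RBzE, RBzN, RBwE, RBwN, RByE, RByN} → row (7,3) (7,3)
{LDzE} → row (6,7) (4,7)
{LDzN} → row (6,7) (3,1)
{LDwE, LDwN} → row (6,7) (4,2)
{LDyE, LDyN} → row (6,7) (5,7)
{LBzE} → row (2,7) (4,7)
{LBzN} → row (2,7) (3,1)
{LBwE, LBwN} → row (2,7) (4,2)
{LByE, LByN} → row (2,7) (5,7)
That's 9 distinct rows out of 24 strategies.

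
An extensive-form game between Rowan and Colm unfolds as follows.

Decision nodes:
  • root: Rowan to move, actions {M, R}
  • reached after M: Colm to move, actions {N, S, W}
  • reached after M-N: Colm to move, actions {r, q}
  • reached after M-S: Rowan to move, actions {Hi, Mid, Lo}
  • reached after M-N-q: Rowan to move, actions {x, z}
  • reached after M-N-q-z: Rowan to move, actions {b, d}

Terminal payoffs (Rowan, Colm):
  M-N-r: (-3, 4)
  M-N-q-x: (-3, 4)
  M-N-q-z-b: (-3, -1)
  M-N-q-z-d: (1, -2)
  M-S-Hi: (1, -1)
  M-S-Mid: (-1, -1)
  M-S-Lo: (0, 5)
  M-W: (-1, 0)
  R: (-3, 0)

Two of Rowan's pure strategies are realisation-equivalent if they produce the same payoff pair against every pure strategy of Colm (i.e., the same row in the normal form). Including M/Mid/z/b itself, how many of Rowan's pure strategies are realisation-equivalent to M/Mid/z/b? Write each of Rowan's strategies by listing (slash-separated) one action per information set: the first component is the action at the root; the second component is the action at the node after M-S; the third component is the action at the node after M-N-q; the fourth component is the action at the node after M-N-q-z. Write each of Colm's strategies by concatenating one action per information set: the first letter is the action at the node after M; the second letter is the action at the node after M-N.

1

Row for M/Mid/z/b (columns Nr, Nq, Sr, Sq, Wr, Wq): (-3,4) (-3,-1) (-1,-1) (-1,-1) (-1,0) (-1,0).
Every one of Rowan's information sets is on the play path for some reply by Colm when Rowan follows M/Mid/z/b.
Changing the action at any of them therefore changes at least one column, so only M/Mid/z/b itself gives this row.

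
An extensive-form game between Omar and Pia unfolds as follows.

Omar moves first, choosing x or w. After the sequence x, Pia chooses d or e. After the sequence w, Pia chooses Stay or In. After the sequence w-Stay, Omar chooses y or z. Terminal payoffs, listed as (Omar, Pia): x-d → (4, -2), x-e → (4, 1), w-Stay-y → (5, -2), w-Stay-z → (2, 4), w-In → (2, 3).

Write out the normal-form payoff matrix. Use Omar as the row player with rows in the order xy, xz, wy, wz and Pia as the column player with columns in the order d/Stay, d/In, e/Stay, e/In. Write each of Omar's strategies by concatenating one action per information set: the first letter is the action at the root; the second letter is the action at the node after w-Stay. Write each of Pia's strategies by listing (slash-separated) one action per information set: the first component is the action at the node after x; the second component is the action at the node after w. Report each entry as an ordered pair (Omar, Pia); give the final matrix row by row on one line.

xy: (4,-2) (4,-2) (4,1) (4,1) | xz: (4,-2) (4,-2) (4,1) (4,1) | wy: (5,-2) (2,3) (5,-2) (2,3) | wz: (2,4) (2,3) (2,4) (2,3)

       d/Stay     d/In   e/Stay     e/In
  xy   (4,-2)   (4,-2)    (4,1)    (4,1)
  xz   (4,-2)   (4,-2)    (4,1)    (4,1)
  wy   (5,-2)    (2,3)   (5,-2)    (2,3)
  wz    (2,4)    (2,3)    (2,4)    (2,3)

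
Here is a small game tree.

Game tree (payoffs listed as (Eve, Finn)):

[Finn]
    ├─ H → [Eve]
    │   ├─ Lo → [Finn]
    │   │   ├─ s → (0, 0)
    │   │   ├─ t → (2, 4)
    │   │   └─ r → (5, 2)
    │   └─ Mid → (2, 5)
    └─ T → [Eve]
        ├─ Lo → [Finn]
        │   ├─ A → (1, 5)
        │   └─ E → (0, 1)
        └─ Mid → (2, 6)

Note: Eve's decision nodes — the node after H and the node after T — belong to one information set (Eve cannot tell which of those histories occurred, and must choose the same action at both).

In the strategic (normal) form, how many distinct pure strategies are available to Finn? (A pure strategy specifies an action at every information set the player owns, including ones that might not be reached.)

12

Finn owns the root with actions {H, T} — two choices.
Finn owns the node after H-Lo with actions {s, t, r} — three choices.
Finn owns the node after T-Lo with actions {A, E} — two choices.
A pure strategy fixes one action at each information set independently, so the count is the product 2 × 3 × 2 = 12.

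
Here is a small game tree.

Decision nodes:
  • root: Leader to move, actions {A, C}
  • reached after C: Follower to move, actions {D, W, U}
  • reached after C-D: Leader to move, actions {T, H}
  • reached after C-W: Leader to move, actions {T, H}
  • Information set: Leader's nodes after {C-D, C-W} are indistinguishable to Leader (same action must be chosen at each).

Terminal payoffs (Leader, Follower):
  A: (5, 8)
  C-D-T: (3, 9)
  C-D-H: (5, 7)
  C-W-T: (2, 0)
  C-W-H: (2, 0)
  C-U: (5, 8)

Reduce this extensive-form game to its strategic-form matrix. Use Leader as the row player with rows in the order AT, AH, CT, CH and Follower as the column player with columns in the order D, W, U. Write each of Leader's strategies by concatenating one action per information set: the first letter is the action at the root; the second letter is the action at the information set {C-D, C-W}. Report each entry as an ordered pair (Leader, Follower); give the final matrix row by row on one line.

Row AT: D→(5,8), W→(5,8), U→(5,8)
Row AH: D→(5,8), W→(5,8), U→(5,8)
Row CT: D→(3,9), W→(2,0), U→(5,8)
Row CH: D→(5,7), W→(2,0), U→(5,8)

AT: (5,8) (5,8) (5,8) | AH: (5,8) (5,8) (5,8) | CT: (3,9) (2,0) (5,8) | CH: (5,7) (2,0) (5,8)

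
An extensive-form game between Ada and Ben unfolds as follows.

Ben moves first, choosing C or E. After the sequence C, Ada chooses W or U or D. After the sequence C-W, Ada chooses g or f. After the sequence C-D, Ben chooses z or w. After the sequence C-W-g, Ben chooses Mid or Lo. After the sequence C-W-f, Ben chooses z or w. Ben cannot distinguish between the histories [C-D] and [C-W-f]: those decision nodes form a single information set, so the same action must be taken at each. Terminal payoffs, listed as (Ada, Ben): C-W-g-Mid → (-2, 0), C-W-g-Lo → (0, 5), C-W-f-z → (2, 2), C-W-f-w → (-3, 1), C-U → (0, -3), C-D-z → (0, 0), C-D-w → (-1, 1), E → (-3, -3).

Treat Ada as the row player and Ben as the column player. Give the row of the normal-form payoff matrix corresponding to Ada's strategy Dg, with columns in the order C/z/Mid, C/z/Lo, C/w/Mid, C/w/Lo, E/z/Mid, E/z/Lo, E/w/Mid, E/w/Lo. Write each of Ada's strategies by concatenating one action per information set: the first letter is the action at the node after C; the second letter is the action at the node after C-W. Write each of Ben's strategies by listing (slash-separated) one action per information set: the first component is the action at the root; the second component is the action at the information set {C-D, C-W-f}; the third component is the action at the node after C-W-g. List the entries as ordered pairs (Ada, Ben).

vs C/z/Mid: Ben plays C → Ada plays D at [C] → Ben plays z at [C-D] → (0, 0)
vs C/z/Lo: Ben plays C → Ada plays D at [C] → Ben plays z at [C-D] → (0, 0)
vs C/w/Mid: Ben plays C → Ada plays D at [C] → Ben plays w at [C-D] → (-1, 1)
vs C/w/Lo: Ben plays C → Ada plays D at [C] → Ben plays w at [C-D] → (-1, 1)
vs E/z/Mid: Ben plays E → (-3, -3)
vs E/z/Lo: Ben plays E → (-3, -3)
vs E/w/Mid: Ben plays E → (-3, -3)
vs E/w/Lo: Ben plays E → (-3, -3)

(0,0) (0,0) (-1,1) (-1,1) (-3,-3) (-3,-3) (-3,-3) (-3,-3)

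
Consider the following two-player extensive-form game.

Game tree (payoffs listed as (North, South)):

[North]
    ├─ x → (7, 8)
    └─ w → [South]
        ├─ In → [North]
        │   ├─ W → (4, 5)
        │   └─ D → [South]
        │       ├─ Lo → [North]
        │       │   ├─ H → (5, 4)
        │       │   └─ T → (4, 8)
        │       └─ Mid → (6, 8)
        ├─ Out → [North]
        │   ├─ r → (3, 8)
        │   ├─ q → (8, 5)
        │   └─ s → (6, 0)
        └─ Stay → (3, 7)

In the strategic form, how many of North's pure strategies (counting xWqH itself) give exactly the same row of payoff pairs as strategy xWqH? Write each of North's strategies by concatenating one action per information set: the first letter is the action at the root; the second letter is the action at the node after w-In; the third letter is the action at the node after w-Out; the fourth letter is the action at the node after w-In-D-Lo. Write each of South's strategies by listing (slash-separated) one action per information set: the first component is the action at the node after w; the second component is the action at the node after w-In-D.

12

Row for xWqH (columns In/Lo, In/Mid, Out/Lo, Out/Mid, Stay/Lo, Stay/Mid): (7,8) (7,8) (7,8) (7,8) (7,8) (7,8).
Under xWqH, North's choice at the node after w-In and at the node after w-Out and at the node after w-In-D-Lo can never be reached regardless of what South does, so varying those choices leaves every outcome unchanged.
Holding the reachable choices fixed and varying the unreachable ones freely already gives 2 × 3 × 2 = 12 equivalent strategies.
No other strategy reproduces this row, so those 12 are the full class: xWrH, xWrT, xWqH, xWqT, xWsH, xWsT, xDrH, xDrT, xDqH, xDqT, xDsH, xDsT.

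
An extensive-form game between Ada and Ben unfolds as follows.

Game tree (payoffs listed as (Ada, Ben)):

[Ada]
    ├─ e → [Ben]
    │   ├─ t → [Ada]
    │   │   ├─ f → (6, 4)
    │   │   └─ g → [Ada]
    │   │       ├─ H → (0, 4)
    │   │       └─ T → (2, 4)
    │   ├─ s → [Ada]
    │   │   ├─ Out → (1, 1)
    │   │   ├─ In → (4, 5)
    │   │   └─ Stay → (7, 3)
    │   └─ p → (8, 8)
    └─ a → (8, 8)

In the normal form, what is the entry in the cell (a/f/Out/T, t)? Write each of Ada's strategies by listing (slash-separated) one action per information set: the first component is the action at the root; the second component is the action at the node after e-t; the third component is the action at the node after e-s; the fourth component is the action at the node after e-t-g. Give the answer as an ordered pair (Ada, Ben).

Trace the play path from the root:
  Ada plays a
→ terminal payoff (8, 8).
(Ada's choice at the node after e-t is never reached on this path, so it doesn't affect the outcome.)

(8, 8)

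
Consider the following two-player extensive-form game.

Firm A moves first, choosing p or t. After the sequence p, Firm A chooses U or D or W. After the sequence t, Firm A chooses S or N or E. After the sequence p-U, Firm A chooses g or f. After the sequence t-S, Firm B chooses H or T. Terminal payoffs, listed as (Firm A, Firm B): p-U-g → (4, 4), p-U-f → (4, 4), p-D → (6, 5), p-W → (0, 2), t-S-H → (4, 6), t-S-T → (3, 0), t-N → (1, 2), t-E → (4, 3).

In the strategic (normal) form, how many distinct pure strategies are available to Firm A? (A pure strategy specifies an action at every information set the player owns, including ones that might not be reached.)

36

Firm A owns the root with actions {p, t} — two choices.
Firm A owns the node after p with actions {U, D, W} — three choices.
Firm A owns the node after t with actions {S, N, E} — three choices.
Firm A owns the node after p-U with actions {g, f} — two choices.
A pure strategy fixes one action at each information set independently, so the count is the product 2 × 3 × 3 × 2 = 36.
(For reference, Firm B has 2 pure strategies, giving a 36×2 normal-form matrix.)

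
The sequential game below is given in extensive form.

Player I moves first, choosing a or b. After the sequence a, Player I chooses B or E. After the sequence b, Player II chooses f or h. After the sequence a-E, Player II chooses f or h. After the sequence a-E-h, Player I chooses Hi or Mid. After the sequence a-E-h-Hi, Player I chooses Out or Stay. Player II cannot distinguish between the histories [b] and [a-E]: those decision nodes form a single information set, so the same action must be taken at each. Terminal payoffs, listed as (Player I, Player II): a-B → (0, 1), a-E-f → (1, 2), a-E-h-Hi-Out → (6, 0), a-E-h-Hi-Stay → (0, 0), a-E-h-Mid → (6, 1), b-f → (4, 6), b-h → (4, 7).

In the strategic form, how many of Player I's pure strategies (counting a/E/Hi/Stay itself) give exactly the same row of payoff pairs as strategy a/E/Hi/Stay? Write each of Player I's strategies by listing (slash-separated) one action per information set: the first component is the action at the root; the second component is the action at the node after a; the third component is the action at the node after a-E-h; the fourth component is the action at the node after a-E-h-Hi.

1

Row for a/E/Hi/Stay (columns f, h): (1,2) (0,0).
Every one of Player I's information sets is on the play path for some reply by Player II when Player I follows a/E/Hi/Stay.
Changing the action at any of them therefore changes at least one column, so only a/E/Hi/Stay itself gives this row.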